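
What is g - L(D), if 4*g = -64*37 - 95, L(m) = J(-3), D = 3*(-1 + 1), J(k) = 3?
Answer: -2475/4 ≈ -618.75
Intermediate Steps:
D = 0 (D = 3*0 = 0)
L(m) = 3
g = -2463/4 (g = (-64*37 - 95)/4 = (-2368 - 95)/4 = (1/4)*(-2463) = -2463/4 ≈ -615.75)
g - L(D) = -2463/4 - 1*3 = -2463/4 - 3 = -2475/4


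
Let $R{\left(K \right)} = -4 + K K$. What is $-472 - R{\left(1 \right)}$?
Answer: $-469$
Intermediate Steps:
$R{\left(K \right)} = -4 + K^{2}$
$-472 - R{\left(1 \right)} = -472 - \left(-4 + 1^{2}\right) = -472 - \left(-4 + 1\right) = -472 - -3 = -472 + 3 = -469$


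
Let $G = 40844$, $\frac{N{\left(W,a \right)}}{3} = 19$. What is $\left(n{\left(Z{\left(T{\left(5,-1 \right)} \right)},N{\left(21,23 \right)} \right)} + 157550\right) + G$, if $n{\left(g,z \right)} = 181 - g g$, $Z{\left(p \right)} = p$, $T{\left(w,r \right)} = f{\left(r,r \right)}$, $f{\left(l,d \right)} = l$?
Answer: $198574$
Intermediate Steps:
$T{\left(w,r \right)} = r$
$N{\left(W,a \right)} = 57$ ($N{\left(W,a \right)} = 3 \cdot 19 = 57$)
$n{\left(g,z \right)} = 181 - g^{2}$
$\left(n{\left(Z{\left(T{\left(5,-1 \right)} \right)},N{\left(21,23 \right)} \right)} + 157550\right) + G = \left(\left(181 - \left(-1\right)^{2}\right) + 157550\right) + 40844 = \left(\left(181 - 1\right) + 157550\right) + 40844 = \left(180 + 157550\right) + 40844 = 157730 + 40844 = 198574$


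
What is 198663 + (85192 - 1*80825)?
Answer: 203030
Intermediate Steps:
198663 + (85192 - 1*80825) = 198663 + (85192 - 80825) = 198663 + 4367 = 203030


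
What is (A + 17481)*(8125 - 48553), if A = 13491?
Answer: -1252136016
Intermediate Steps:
(A + 17481)*(8125 - 48553) = (13491 + 17481)*(8125 - 48553) = 30972*(-40428) = -1252136016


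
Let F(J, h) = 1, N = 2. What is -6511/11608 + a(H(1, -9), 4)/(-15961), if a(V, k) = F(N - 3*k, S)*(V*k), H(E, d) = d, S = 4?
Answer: -71333/127688 ≈ -0.55865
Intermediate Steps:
a(V, k) = V*k (a(V, k) = 1*(V*k) = V*k)
-6511/11608 + a(H(1, -9), 4)/(-15961) = -6511/11608 - 9*4/(-15961) = -6511*1/11608 - 36*(-1/15961) = -6511/11608 + 36/15961 = -71333/127688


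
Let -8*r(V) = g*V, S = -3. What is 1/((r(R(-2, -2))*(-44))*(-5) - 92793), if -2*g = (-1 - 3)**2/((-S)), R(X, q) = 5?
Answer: -3/277279 ≈ -1.0819e-5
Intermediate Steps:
g = -8/3 (g = -(-1 - 3)**2/(2*((-1*(-3)))) = -(-4)**2/(2*3) = -8/3 ≈ -2.6667)
r(V) = V/3 (r(V) = -(-1)*V/3 = V/3)
1/((r(R(-2, -2))*(-44))*(-5) - 92793) = 1/((((1/3)*5)*(-44))*(-5) - 92793) = 1/(((5/3)*(-44))*(-5) - 92793) = 1/(-220/3*(-5) - 92793) = 1/(1100/3 - 92793) = 1/(-277279/3) = -3/277279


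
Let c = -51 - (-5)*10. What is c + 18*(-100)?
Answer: -1801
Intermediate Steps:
c = -1 (c = -51 - 1*(-50) = -51 + 50 = -1)
c + 18*(-100) = -1 + 18*(-100) = -1 - 1800 = -1801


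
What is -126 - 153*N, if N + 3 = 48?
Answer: -7011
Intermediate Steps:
N = 45 (N = -3 + 48 = 45)
-126 - 153*N = -126 - 153*45 = -126 - 6885 = -7011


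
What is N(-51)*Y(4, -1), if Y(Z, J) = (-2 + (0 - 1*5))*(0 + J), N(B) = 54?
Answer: 378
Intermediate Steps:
Y(Z, J) = -7*J (Y(Z, J) = (-2 + (0 - 5))*J = (-2 - 5)*J = -7*J)
N(-51)*Y(4, -1) = 54*(-7*(-1)) = 54*7 = 378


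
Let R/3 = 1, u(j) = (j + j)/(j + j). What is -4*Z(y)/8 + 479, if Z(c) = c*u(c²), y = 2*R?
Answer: 476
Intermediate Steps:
u(j) = 1 (u(j) = (2*j)/((2*j)) = (2*j)*(1/(2*j)) = 1)
R = 3 (R = 3*1 = 3)
y = 6 (y = 2*3 = 6)
Z(c) = c (Z(c) = c*1 = c)
-4*Z(y)/8 + 479 = -4*6/8 + 479 = -24*⅛ + 479 = -3 + 479 = 476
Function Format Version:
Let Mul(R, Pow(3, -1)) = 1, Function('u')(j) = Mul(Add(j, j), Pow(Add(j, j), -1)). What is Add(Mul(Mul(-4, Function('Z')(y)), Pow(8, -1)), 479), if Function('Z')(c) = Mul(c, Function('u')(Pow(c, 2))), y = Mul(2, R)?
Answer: 476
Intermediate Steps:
Function('u')(j) = 1 (Function('u')(j) = Mul(Mul(2, j), Pow(Mul(2, j), -1)) = Mul(Mul(2, j), Mul(Rational(1, 2), Pow(j, -1))) = 1)
R = 3 (R = Mul(3, 1) = 3)
y = 6 (y = Mul(2, 3) = 6)
Function('Z')(c) = c (Function('Z')(c) = Mul(c, 1) = c)
Add(Mul(Mul(-4, Function('Z')(y)), Pow(8, -1)), 479) = Add(Mul(Mul(-4, 6), Pow(8, -1)), 479) = Add(Mul(-24, Rational(1, 8)), 479) = Add(-3, 479) = 476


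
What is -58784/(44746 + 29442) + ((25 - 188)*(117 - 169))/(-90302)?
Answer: -4553014/5137519 ≈ -0.88623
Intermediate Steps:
-58784/(44746 + 29442) + ((25 - 188)*(117 - 169))/(-90302) = -58784/74188 - 163*(-52)*(-1/90302) = -58784*1/74188 + 8476*(-1/90302) = -14696/18547 - 26/277 = -4553014/5137519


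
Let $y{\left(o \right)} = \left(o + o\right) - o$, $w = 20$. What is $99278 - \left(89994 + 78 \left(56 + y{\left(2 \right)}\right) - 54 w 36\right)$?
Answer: $43640$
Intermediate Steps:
$y{\left(o \right)} = o$ ($y{\left(o \right)} = 2 o - o = o$)
$99278 - \left(89994 + 78 \left(56 + y{\left(2 \right)}\right) - 54 w 36\right) = 99278 - \left(89994 + 78 \left(56 + 2\right) - 54 \cdot 20 \cdot 36\right) = 99278 + \left(\left(\left(\left(-78\right) 58 + 20\right) - 90014\right) + 1080 \cdot 36\right) = 99278 + \left(\left(\left(-4524 + 20\right) - 90014\right) + 38880\right) = 99278 + \left(\left(-4504 - 90014\right) + 38880\right) = 99278 + \left(-94518 + 38880\right) = 99278 - 55638 = 43640$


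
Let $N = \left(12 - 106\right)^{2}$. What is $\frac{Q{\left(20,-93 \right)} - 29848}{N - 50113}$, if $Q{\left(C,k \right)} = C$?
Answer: $\frac{29828}{41277} \approx 0.72263$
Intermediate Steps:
$N = 8836$ ($N = \left(-94\right)^{2} = 8836$)
$\frac{Q{\left(20,-93 \right)} - 29848}{N - 50113} = \frac{20 - 29848}{8836 - 50113} = - \frac{29828}{-41277} = \left(-29828\right) \left(- \frac{1}{41277}\right) = \frac{29828}{41277}$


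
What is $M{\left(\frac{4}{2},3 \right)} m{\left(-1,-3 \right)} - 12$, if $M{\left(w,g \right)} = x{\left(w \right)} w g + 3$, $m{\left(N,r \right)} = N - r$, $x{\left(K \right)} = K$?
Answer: $18$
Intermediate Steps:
$M{\left(w,g \right)} = 3 + g w^{2}$ ($M{\left(w,g \right)} = w w g + 3 = w^{2} g + 3 = g w^{2} + 3 = 3 + g w^{2}$)
$M{\left(\frac{4}{2},3 \right)} m{\left(-1,-3 \right)} - 12 = \left(3 + 3 \left(\frac{4}{2}\right)^{2}\right) \left(-1 - -3\right) - 12 = \left(3 + 3 \left(4 \cdot \frac{1}{2}\right)^{2}\right) \left(-1 + 3\right) - 12 = \left(3 + 3 \cdot 2^{2}\right) 2 - 12 = \left(3 + 3 \cdot 4\right) 2 - 12 = \left(3 + 12\right) 2 - 12 = 15 \cdot 2 - 12 = 30 - 12 = 18$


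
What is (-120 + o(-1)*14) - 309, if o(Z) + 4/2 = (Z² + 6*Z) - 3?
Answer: -569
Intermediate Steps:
o(Z) = -5 + Z² + 6*Z (o(Z) = -2 + ((Z² + 6*Z) - 3) = -2 + (-3 + Z² + 6*Z) = -5 + Z² + 6*Z)
(-120 + o(-1)*14) - 309 = (-120 + (-5 + (-1)² + 6*(-1))*14) - 309 = (-120 + (-5 + 1 - 6)*14) - 309 = (-120 - 10*14) - 309 = (-120 - 140) - 309 = -260 - 309 = -569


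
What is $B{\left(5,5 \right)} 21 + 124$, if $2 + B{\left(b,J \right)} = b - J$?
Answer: $82$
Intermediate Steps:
$B{\left(b,J \right)} = -2 + b - J$ ($B{\left(b,J \right)} = -2 - \left(J - b\right) = -2 + b - J$)
$B{\left(5,5 \right)} 21 + 124 = \left(-2 + 5 - 5\right) 21 + 124 = \left(-2\right) 21 + 124 = -42 + 124 = 82$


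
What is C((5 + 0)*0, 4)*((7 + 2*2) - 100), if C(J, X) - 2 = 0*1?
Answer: -178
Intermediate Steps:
C(J, X) = 2 (C(J, X) = 2 + 0*1 = 2 + 0 = 2)
C((5 + 0)*0, 4)*((7 + 2*2) - 100) = 2*((7 + 2*2) - 100) = 2*((7 + 4) - 100) = 2*(11 - 100) = 2*(-89) = -178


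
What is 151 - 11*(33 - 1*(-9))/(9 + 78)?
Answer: 4225/29 ≈ 145.69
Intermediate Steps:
151 - 11*(33 - 1*(-9))/(9 + 78) = 151 - 11*(33 + 9)/87 = 151 - 462/87 = 151 - 11*14/29 = 151 - 154/29 = 4225/29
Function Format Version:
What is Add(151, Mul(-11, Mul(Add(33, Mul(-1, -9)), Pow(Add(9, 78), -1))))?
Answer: Rational(4225, 29) ≈ 145.69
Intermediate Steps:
Add(151, Mul(-11, Mul(Add(33, Mul(-1, -9)), Pow(Add(9, 78), -1)))) = Add(151, Mul(-11, Mul(Add(33, 9), Pow(87, -1)))) = Add(151, Mul(-11, Mul(42, Rational(1, 87)))) = Add(151, Mul(-11, Rational(14, 29))) = Add(151, Rational(-154, 29)) = Rational(4225, 29)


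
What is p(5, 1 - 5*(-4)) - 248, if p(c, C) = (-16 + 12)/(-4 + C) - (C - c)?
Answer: -4492/17 ≈ -264.24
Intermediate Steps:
p(c, C) = c - C - 4/(-4 + C) (p(c, C) = -4/(-4 + C) + (c - C) = c - C - 4/(-4 + C))
p(5, 1 - 5*(-4)) - 248 = (-4 - (1 - 5*(-4))² - 4*5 + 4*(1 - 5*(-4)) + (1 - 5*(-4))*5)/(-4 + (1 - 5*(-4))) - 248 = (-4 - (1 + 20)² - 20 + 4*(1 + 20) + (1 + 20)*5)/(-4 + (1 + 20)) - 248 = (-4 - 1*21² - 20 + 4*21 + 21*5)/(-4 + 21) - 248 = (-4 - 1*441 - 20 + 84 + 105)/17 - 248 = (-4 - 441 - 20 + 84 + 105)/17 - 248 = (1/17)*(-276) - 248 = -276/17 - 248 = -4492/17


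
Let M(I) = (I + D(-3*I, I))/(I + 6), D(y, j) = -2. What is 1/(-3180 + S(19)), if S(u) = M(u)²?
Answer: -625/1987211 ≈ -0.00031451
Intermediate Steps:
M(I) = (-2 + I)/(6 + I) (M(I) = (I - 2)/(I + 6) = (-2 + I)/(6 + I))
S(u) = (-2 + u)²/(6 + u)² (S(u) = ((-2 + u)/(6 + u))² = (-2 + u)²/(6 + u)²)
1/(-3180 + S(19)) = 1/(-3180 + (-2 + 19)²/(6 + 19)²) = 1/(-3180 + 17²/25²) = 1/(-3180 + 289*(1/625)) = 1/(-3180 + 289/625) = 1/(-1987211/625) = -625/1987211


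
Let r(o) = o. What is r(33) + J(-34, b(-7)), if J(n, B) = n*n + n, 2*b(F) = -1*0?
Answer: 1155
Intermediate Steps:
b(F) = 0 (b(F) = (-1*0)/2 = (½)*0 = 0)
J(n, B) = n + n² (J(n, B) = n² + n = n + n²)
r(33) + J(-34, b(-7)) = 33 - 34*(1 - 34) = 33 - 34*(-33) = 33 + 1122 = 1155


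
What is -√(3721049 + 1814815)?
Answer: -18*√17086 ≈ -2352.8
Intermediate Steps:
-√(3721049 + 1814815) = -√5535864 = -18*√17086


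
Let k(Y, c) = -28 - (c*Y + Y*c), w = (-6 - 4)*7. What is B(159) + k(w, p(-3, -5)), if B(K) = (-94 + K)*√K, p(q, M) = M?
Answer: -728 + 65*√159 ≈ 91.619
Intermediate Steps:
B(K) = √K*(-94 + K)
w = -70 (w = -10*7 = -70)
k(Y, c) = -28 - 2*Y*c (k(Y, c) = -28 - (Y*c + Y*c) = -28 - 2*Y*c)
B(159) + k(w, p(-3, -5)) = √159*(-94 + 159) + (-28 - 2*(-70)*(-5)) = √159*65 + (-28 - 700) = 65*√159 - 728 = -728 + 65*√159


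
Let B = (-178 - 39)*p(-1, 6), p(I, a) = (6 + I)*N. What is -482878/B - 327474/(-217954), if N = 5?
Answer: 53510869031/591200225 ≈ 90.512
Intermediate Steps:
p(I, a) = 30 + 5*I (p(I, a) = (6 + I)*5 = 30 + 5*I)
B = -5425 (B = (-178 - 39)*(30 + 5*(-1)) = -217*(30 - 5) = -217*25 = -5425)
-482878/B - 327474/(-217954) = -482878/(-5425) - 327474/(-217954) = -482878*(-1/5425) - 327474*(-1/217954) = 482878/5425 + 163737/108977 = 53510869031/591200225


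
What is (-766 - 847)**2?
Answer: 2601769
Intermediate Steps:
(-766 - 847)**2 = (-1613)**2 = 2601769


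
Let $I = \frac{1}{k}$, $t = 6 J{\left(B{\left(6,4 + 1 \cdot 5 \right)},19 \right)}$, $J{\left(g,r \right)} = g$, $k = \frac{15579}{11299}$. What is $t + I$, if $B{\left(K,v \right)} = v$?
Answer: $\frac{852565}{15579} \approx 54.725$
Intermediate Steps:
$k = \frac{15579}{11299}$ ($k = 15579 \cdot \frac{1}{11299} = \frac{15579}{11299} \approx 1.3788$)
$t = 54$ ($t = 6 \left(4 + 1 \cdot 5\right) = 6 \left(4 + 5\right) = 6 \cdot 9 = 54$)
$I = \frac{11299}{15579}$ ($I = \frac{1}{\frac{15579}{11299}} = \frac{11299}{15579} \approx 0.72527$)
$t + I = 54 + \frac{11299}{15579} = \frac{852565}{15579}$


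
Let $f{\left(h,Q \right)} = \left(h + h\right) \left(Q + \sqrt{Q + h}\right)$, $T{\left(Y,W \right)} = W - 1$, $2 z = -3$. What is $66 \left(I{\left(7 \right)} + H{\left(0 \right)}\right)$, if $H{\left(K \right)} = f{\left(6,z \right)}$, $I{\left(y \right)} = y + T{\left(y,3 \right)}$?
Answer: $-594 + 1188 \sqrt{2} \approx 1086.1$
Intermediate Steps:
$z = - \frac{3}{2}$ ($z = \frac{1}{2} \left(-3\right) = - \frac{3}{2} \approx -1.5$)
$T{\left(Y,W \right)} = -1 + W$
$f{\left(h,Q \right)} = 2 h \left(Q + \sqrt{Q + h}\right)$
$I{\left(y \right)} = 2 + y$ ($I{\left(y \right)} = y + \left(-1 + 3\right) = y + 2 = 2 + y$)
$H{\left(K \right)} = -18 + 18 \sqrt{2}$ ($H{\left(K \right)} = 2 \cdot 6 \left(- \frac{3}{2} + \sqrt{- \frac{3}{2} + 6}\right) = 2 \cdot 6 \left(- \frac{3}{2} + \sqrt{\frac{9}{2}}\right) = 2 \cdot 6 \left(- \frac{3}{2} + \frac{3 \sqrt{2}}{2}\right) = -18 + 18 \sqrt{2}$)
$66 \left(I{\left(7 \right)} + H{\left(0 \right)}\right) = 66 \left(\left(2 + 7\right) - \left(18 - 18 \sqrt{2}\right)\right) = 66 \left(9 - \left(18 - 18 \sqrt{2}\right)\right) = 66 \left(-9 + 18 \sqrt{2}\right) = -594 + 1188 \sqrt{2}$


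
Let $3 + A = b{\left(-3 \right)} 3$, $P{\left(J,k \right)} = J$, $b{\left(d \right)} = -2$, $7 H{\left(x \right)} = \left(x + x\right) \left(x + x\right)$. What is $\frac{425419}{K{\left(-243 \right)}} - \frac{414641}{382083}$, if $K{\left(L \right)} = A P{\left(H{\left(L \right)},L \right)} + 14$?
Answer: $- \frac{2019205850345}{812180842278} \approx -2.4862$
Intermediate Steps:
$H{\left(x \right)} = \frac{4 x^{2}}{7}$ ($H{\left(x \right)} = \frac{\left(x + x\right) \left(x + x\right)}{7} = \frac{2 x 2 x}{7} = \frac{4 x^{2}}{7}$)
$A = -9$ ($A = -3 - 6 = -9$)
$K{\left(L \right)} = 14 - \frac{36 L^{2}}{7}$ ($K{\left(L \right)} = - 9 \frac{4 L^{2}}{7} + 14 = - \frac{36 L^{2}}{7} + 14 = 14 - \frac{36 L^{2}}{7}$)
$\frac{425419}{K{\left(-243 \right)}} - \frac{414641}{382083} = \frac{425419}{14 - \frac{36 \left(-243\right)^{2}}{7}} - \frac{414641}{382083} = \frac{425419}{14 - \frac{2125764}{7}} - \frac{414641}{382083} = \frac{425419}{- \frac{2125666}{7}} - \frac{414641}{382083} = 425419 \left(- \frac{7}{2125666}\right) - \frac{414641}{382083} = - \frac{2977933}{2125666} - \frac{414641}{382083} = - \frac{2019205850345}{812180842278}$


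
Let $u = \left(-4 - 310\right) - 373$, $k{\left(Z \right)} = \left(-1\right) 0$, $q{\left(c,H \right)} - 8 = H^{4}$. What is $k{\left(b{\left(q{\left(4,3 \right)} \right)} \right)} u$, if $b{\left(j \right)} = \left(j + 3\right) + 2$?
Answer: $0$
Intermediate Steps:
$q{\left(c,H \right)} = 8 + H^{4}$
$b{\left(j \right)} = 5 + j$ ($b{\left(j \right)} = \left(3 + j\right) + 2 = 5 + j$)
$k{\left(Z \right)} = 0$
$u = -687$ ($u = -314 - 373 = -687$)
$k{\left(b{\left(q{\left(4,3 \right)} \right)} \right)} u = 0 \left(-687\right) = 0$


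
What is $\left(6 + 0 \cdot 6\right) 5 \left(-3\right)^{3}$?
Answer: $-810$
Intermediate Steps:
$\left(6 + 0 \cdot 6\right) 5 \left(-3\right)^{3} = \left(6 + 0\right) 5 \left(-27\right) = 6 \cdot 5 \left(-27\right) = 30 \left(-27\right) = -810$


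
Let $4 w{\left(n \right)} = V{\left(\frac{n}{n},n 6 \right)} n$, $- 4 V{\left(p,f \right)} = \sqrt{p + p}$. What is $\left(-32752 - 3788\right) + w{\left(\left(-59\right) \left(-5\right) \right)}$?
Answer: $-36540 - \frac{295 \sqrt{2}}{16} \approx -36566.0$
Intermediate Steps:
$V{\left(p,f \right)} = - \frac{\sqrt{2} \sqrt{p}}{4}$ ($V{\left(p,f \right)} = - \frac{\sqrt{p + p}}{4} = - \frac{\sqrt{2 p}}{4} = - \frac{\sqrt{2} \sqrt{p}}{4}$)
$w{\left(n \right)} = - \frac{n \sqrt{2}}{16}$ ($w{\left(n \right)} = \frac{- \frac{\sqrt{2} \sqrt{\frac{n}{n}}}{4} n}{4} = \frac{- \frac{\sqrt{2} \sqrt{1}}{4} n}{4} = \frac{\left(- \frac{1}{4}\right) \sqrt{2} \cdot 1 n}{4} = \frac{- \frac{\sqrt{2}}{4} n}{4} = \frac{\left(- \frac{1}{4}\right) n \sqrt{2}}{4} = - \frac{n \sqrt{2}}{16}$)
$\left(-32752 - 3788\right) + w{\left(\left(-59\right) \left(-5\right) \right)} = \left(-32752 - 3788\right) - \frac{\left(-59\right) \left(-5\right) \sqrt{2}}{16} = -36540 - \frac{295 \sqrt{2}}{16}$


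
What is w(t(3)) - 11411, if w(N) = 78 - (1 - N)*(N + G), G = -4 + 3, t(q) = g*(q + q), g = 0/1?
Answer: -11332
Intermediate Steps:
g = 0 (g = 0*1 = 0)
t(q) = 0 (t(q) = 0*(q + q) = 0*(2*q) = 0)
G = -1
w(N) = 78 - (1 - N)*(-1 + N) (w(N) = 78 - (1 - N)*(N - 1) = 78 - (1 - N)*(-1 + N))
w(t(3)) - 11411 = (79 + 0**2 - 2*0) - 11411 = (79 + 0 + 0) - 11411 = 79 - 11411 = -11332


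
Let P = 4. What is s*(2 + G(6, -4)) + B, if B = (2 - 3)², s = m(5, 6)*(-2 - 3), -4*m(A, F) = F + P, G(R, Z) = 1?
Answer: 77/2 ≈ 38.500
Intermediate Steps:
m(A, F) = -1 - F/4 (m(A, F) = -(F + 4)/4 = -(4 + F)/4 = -1 - F/4)
s = 25/2 (s = (-1 - ¼*6)*(-2 - 3) = (-1 - 3/2)*(-5) = -5/2*(-5) = 25/2 ≈ 12.500)
B = 1 (B = (-1)² = 1)
s*(2 + G(6, -4)) + B = 25*(2 + 1)/2 + 1 = (25/2)*3 + 1 = 75/2 + 1 = 77/2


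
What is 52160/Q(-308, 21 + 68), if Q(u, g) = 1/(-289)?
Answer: -15074240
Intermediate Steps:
Q(u, g) = -1/289
52160/Q(-308, 21 + 68) = 52160/(-1/289) = 52160*(-289) = -15074240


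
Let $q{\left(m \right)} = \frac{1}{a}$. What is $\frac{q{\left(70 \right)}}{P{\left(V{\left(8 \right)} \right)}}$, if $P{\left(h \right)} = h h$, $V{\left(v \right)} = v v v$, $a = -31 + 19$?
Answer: $- \frac{1}{3145728} \approx -3.1789 \cdot 10^{-7}$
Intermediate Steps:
$a = -12$
$q{\left(m \right)} = - \frac{1}{12}$ ($q{\left(m \right)} = \frac{1}{-12} = - \frac{1}{12}$)
$V{\left(v \right)} = v^{3}$ ($V{\left(v \right)} = v^{2} v = v^{3}$)
$P{\left(h \right)} = h^{2}$
$\frac{q{\left(70 \right)}}{P{\left(V{\left(8 \right)} \right)}} = - \frac{1}{12 \left(8^{3}\right)^{2}} = - \frac{1}{12 \cdot 512^{2}} = - \frac{1}{12 \cdot 262144} = \left(- \frac{1}{12}\right) \frac{1}{262144} = - \frac{1}{3145728}$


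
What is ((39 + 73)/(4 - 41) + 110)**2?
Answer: 15665764/1369 ≈ 11443.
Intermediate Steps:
((39 + 73)/(4 - 41) + 110)**2 = (112/(-37) + 110)**2 = (112*(-1/37) + 110)**2 = (-112/37 + 110)**2 = (3958/37)**2 = 15665764/1369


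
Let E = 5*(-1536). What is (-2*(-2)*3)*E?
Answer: -92160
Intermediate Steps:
E = -7680
(-2*(-2)*3)*E = (-2*(-2)*3)*(-7680) = (4*3)*(-7680) = 12*(-7680) = -92160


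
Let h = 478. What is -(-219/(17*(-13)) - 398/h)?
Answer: -8362/52819 ≈ -0.15831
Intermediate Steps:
-(-219/(17*(-13)) - 398/h) = -(-219/(17*(-13)) - 398/478) = -(-219/(-221) - 398*1/478) = -(-219*(-1/221) - 199/239) = -(219/221 - 199/239) = -1*8362/52819 = -8362/52819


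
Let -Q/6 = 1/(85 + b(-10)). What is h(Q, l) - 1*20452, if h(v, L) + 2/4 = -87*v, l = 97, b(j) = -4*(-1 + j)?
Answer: -1758567/86 ≈ -20448.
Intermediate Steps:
b(j) = 4 - 4*j
Q = -2/43 (Q = -6/(85 + (4 - 4*(-10))) = -6/(85 + (4 + 40)) = -6/(85 + 44) = -6/129 = -6*1/129 = -2/43 ≈ -0.046512)
h(v, L) = -½ - 87*v
h(Q, l) - 1*20452 = (-½ - 87*(-2/43)) - 1*20452 = (-½ + 174/43) - 20452 = 305/86 - 20452 = -1758567/86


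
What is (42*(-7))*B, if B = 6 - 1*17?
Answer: 3234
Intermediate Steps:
B = -11 (B = 6 - 17 = -11)
(42*(-7))*B = (42*(-7))*(-11) = -294*(-11) = 3234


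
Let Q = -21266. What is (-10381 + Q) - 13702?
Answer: -45349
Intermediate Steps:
(-10381 + Q) - 13702 = (-10381 - 21266) - 13702 = -31647 - 13702 = -45349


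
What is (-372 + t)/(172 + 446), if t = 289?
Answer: -83/618 ≈ -0.13430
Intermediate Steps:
(-372 + t)/(172 + 446) = (-372 + 289)/(172 + 446) = -83/618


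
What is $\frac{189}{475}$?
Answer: $\frac{189}{475} \approx 0.39789$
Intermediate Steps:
$\frac{189}{475}$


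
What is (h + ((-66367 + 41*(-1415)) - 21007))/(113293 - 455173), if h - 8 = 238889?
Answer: -23377/85470 ≈ -0.27351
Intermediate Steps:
h = 238897 (h = 8 + 238889 = 238897)
(h + ((-66367 + 41*(-1415)) - 21007))/(113293 - 455173) = (238897 + ((-66367 + 41*(-1415)) - 21007))/(113293 - 455173) = (238897 + ((-66367 - 58015) - 21007))/(-341880) = (238897 + (-124382 - 21007))*(-1/341880) = (238897 - 145389)*(-1/341880) = 93508*(-1/341880) = -23377/85470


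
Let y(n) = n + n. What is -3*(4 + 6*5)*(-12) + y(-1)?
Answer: 1222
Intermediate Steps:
y(n) = 2*n
-3*(4 + 6*5)*(-12) + y(-1) = -3*(4 + 6*5)*(-12) + 2*(-1) = -3*(4 + 30)*(-12) - 2 = -3*34*(-12) - 2 = -102*(-12) - 2 = 1224 - 2 = 1222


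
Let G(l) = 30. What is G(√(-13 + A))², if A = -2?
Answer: 900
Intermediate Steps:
G(√(-13 + A))² = 30² = 900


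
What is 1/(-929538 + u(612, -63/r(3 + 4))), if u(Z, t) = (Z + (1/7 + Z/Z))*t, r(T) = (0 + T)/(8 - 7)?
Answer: -7/6545394 ≈ -1.0695e-6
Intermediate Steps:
r(T) = T (r(T) = T/1 = T*1 = T)
u(Z, t) = t*(8/7 + Z) (u(Z, t) = (Z + (1*(⅐) + 1))*t = (Z + (⅐ + 1))*t = (Z + 8/7)*t = (8/7 + Z)*t = t*(8/7 + Z))
1/(-929538 + u(612, -63/r(3 + 4))) = 1/(-929538 + (-63/(3 + 4))*(8 + 7*612)/7) = 1/(-929538 + (-63/7)*(8 + 4284)/7) = 1/(-929538 + (⅐)*(-63*⅐)*4292) = 1/(-929538 + (⅐)*(-9)*4292) = 1/(-929538 - 38628/7) = 1/(-6545394/7) = -7/6545394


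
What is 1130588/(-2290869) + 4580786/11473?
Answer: 65099437310/163249317 ≈ 398.77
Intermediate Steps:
1130588/(-2290869) + 4580786/11473 = 1130588*(-1/2290869) + 4580786*(1/11473) = -49156/99603 + 654398/1639 = 65099437310/163249317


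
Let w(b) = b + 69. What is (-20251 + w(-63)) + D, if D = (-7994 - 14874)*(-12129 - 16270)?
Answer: 649408087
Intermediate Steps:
w(b) = 69 + b
D = 649428332 (D = -22868*(-28399) = 649428332)
(-20251 + w(-63)) + D = (-20251 + (69 - 63)) + 649428332 = (-20251 + 6) + 649428332 = -20245 + 649428332 = 649408087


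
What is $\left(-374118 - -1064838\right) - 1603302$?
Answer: $-912582$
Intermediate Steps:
$\left(-374118 - -1064838\right) - 1603302 = \left(-374118 + 1064838\right) - 1603302 = 690720 - 1603302 = -912582$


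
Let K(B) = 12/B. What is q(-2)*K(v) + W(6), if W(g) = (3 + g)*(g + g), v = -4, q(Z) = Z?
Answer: 114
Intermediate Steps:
W(g) = 2*g*(3 + g) (W(g) = (3 + g)*(2*g) = 2*g*(3 + g))
q(-2)*K(v) + W(6) = -24/(-4) + 2*6*(3 + 6) = -24*(-1)/4 + 2*6*9 = -2*(-3) + 108 = 6 + 108 = 114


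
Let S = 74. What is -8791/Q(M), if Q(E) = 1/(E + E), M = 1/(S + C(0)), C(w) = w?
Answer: -8791/37 ≈ -237.59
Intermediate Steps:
M = 1/74 (M = 1/(74 + 0) = 1/74 ≈ 0.013514)
Q(E) = 1/(2*E)
-8791/Q(M) = -8791/(1/(2*(1/74))) = -8791/((1/2)*74) = -8791/37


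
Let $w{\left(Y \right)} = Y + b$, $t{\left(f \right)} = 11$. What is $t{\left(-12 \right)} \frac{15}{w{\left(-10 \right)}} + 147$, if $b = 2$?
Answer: $\frac{1011}{8} \approx 126.38$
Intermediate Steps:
$w{\left(Y \right)} = 2 + Y$ ($w{\left(Y \right)} = Y + 2 = 2 + Y$)
$t{\left(-12 \right)} \frac{15}{w{\left(-10 \right)}} + 147 = 11 \frac{15}{2 - 10} + 147 = 11 \frac{15}{-8} + 147 = 11 \cdot 15 \left(- \frac{1}{8}\right) + 147 = 11 \left(- \frac{15}{8}\right) + 147 = - \frac{165}{8} + 147 = \frac{1011}{8}$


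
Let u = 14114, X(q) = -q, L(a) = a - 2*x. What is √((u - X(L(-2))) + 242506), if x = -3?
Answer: 4*√16039 ≈ 506.58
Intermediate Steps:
L(a) = 6 + a (L(a) = a - 2*(-3) = a + 6 = 6 + a)
√((u - X(L(-2))) + 242506) = √((14114 - (-1)*(6 - 2)) + 242506) = √((14114 - (-1)*4) + 242506) = √((14114 - 1*(-4)) + 242506) = √((14114 + 4) + 242506) = √(14118 + 242506) = √256624 = 4*√16039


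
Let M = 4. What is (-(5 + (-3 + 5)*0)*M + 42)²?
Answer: 484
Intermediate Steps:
(-(5 + (-3 + 5)*0)*M + 42)² = (-(5 + (-3 + 5)*0)*4 + 42)² = (-(5 + 2*0)*4 + 42)² = (-(5 + 0)*4 + 42)² = (-5*4 + 42)² = (-1*20 + 42)² = (-20 + 42)² = 22² = 484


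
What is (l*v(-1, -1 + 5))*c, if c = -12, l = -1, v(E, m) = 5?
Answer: 60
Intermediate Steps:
(l*v(-1, -1 + 5))*c = -1*5*(-12) = -5*(-12) = 60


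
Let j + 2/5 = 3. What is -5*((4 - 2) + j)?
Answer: -23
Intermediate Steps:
j = 13/5 (j = -⅖ + 3 = 13/5 ≈ 2.6000)
-5*((4 - 2) + j) = -5*((4 - 2) + 13/5) = -5*(2 + 13/5) = -5*23/5 = -23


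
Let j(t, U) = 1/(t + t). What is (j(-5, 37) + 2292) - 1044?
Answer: 12479/10 ≈ 1247.9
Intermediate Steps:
j(t, U) = 1/(2*t)
(j(-5, 37) + 2292) - 1044 = ((½)/(-5) + 2292) - 1044 = ((½)*(-⅕) + 2292) - 1044 = (-⅒ + 2292) - 1044 = 22919/10 - 1044 = 12479/10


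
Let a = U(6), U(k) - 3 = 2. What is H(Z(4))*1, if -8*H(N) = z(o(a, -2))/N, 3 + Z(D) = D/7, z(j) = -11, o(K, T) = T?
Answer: -77/136 ≈ -0.56618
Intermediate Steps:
U(k) = 5 (U(k) = 3 + 2 = 5)
a = 5
Z(D) = -3 + D/7
H(N) = 11/(8*N) (H(N) = -(-11)/(8*N) = 11/(8*N))
H(Z(4))*1 = (11/(8*(-3 + (⅐)*4)))*1 = (11/(8*(-3 + 4/7)))*1 = (11/(8*(-17/7)))*1 = ((11/8)*(-7/17))*1 = -77/136*1 = -77/136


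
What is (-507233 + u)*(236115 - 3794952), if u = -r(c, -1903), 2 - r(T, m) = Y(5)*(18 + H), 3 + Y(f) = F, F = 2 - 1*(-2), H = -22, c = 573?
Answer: 1805180921043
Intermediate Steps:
F = 4 (F = 2 + 2 = 4)
Y(f) = 1 (Y(f) = -3 + 4 = 1)
r(T, m) = 6 (r(T, m) = 2 - (18 - 22) = 2 - (-4) = 2 - 1*(-4) = 2 + 4 = 6)
u = -6 (u = -1*6 = -6)
(-507233 + u)*(236115 - 3794952) = (-507233 - 6)*(236115 - 3794952) = -507239*(-3558837) = 1805180921043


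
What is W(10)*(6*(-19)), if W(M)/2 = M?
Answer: -2280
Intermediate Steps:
W(M) = 2*M
W(10)*(6*(-19)) = (2*10)*(6*(-19)) = 20*(-114) = -2280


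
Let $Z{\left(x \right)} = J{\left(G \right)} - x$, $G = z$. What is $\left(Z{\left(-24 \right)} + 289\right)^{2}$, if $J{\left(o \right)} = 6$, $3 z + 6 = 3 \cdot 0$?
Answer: $101761$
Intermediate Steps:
$z = -2$ ($z = -2 + \frac{3 \cdot 0}{3} = -2 + \frac{1}{3} \cdot 0 = -2 + 0 = -2$)
$G = -2$
$Z{\left(x \right)} = 6 - x$
$\left(Z{\left(-24 \right)} + 289\right)^{2} = \left(\left(6 - -24\right) + 289\right)^{2} = \left(\left(6 + 24\right) + 289\right)^{2} = \left(30 + 289\right)^{2} = 319^{2} = 101761$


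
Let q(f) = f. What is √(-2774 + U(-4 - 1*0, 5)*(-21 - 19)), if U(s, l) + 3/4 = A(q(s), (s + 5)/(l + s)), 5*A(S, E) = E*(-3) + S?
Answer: 8*I*√42 ≈ 51.846*I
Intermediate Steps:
A(S, E) = -3*E/5 + S/5 (A(S, E) = (E*(-3) + S)/5 = (-3*E + S)/5 = (S - 3*E)/5 = -3*E/5 + S/5)
U(s, l) = -¾ + s/5 - 3*(5 + s)/(5*(l + s)) (U(s, l) = -¾ + (-3*(s + 5)/(5*(l + s)) + s/5) = -¾ + (-3*(5 + s)/(5*(l + s)) + s/5) = -¾ + (s/5 - 3*(5 + s)/(5*(l + s))) = -¾ + s/5 - 3*(5 + s)/(5*(l + s)))
√(-2774 + U(-4 - 1*0, 5)*(-21 - 19)) = √(-2774 + ((-60 - 12*(-4 - 1*0) + (-15 + 4*(-4 - 1*0))*(5 + (-4 - 1*0)))/(20*(5 + (-4 - 1*0))))*(-21 - 19)) = √(-2774 + ((-60 - 12*(-4 + 0) + (-15 + 4*(-4 + 0))*(5 + (-4 + 0)))/(20*(5 + (-4 + 0))))*(-40)) = √(-2774 + ((-60 - 12*(-4) + (-15 + 4*(-4))*(5 - 4))/(20*(5 - 4)))*(-40)) = √(-2774 + ((1/20)*(-60 + 48 + (-15 - 16)*1)/1)*(-40)) = √(-2774 + ((1/20)*1*(-60 + 48 - 31*1))*(-40)) = √(-2774 + ((1/20)*1*(-60 + 48 - 31))*(-40)) = √(-2774 + ((1/20)*1*(-43))*(-40)) = √(-2774 - 43/20*(-40)) = √(-2774 + 86) = √(-2688) = 8*I*√42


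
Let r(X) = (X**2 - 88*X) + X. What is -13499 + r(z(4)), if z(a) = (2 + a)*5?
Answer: -15209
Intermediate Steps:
z(a) = 10 + 5*a
r(X) = X**2 - 87*X
-13499 + r(z(4)) = -13499 + (10 + 5*4)*(-87 + (10 + 5*4)) = -13499 + (10 + 20)*(-87 + (10 + 20)) = -13499 + 30*(-87 + 30) = -13499 + 30*(-57) = -13499 - 1710 = -15209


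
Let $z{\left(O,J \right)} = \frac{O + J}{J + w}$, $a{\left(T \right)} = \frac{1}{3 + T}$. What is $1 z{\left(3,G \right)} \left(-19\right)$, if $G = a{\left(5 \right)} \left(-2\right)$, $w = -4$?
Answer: $\frac{209}{17} \approx 12.294$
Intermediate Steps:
$G = - \frac{1}{4}$ ($G = \frac{1}{3 + 5} \left(-2\right) = \frac{1}{8} \left(-2\right) = - \frac{1}{4} \approx -0.25$)
$z{\left(O,J \right)} = \frac{J + O}{-4 + J}$ ($z{\left(O,J \right)} = \frac{O + J}{J - 4} = \frac{J + O}{-4 + J}$)
$1 z{\left(3,G \right)} \left(-19\right) = 1 \frac{- \frac{1}{4} + 3}{-4 - \frac{1}{4}} \left(-19\right) = 1 \frac{1}{- \frac{17}{4}} \cdot \frac{11}{4} \left(-19\right) = 1 \left(\left(- \frac{4}{17}\right) \frac{11}{4}\right) \left(-19\right) = 1 \left(- \frac{11}{17}\right) \left(-19\right) = \left(- \frac{11}{17}\right) \left(-19\right) = \frac{209}{17}$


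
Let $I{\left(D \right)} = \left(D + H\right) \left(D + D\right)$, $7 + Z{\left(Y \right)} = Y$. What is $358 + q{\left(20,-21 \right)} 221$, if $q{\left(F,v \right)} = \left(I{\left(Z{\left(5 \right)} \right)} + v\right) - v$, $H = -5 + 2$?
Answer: $4778$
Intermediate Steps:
$H = -3$
$Z{\left(Y \right)} = -7 + Y$
$I{\left(D \right)} = 2 D \left(-3 + D\right)$ ($I{\left(D \right)} = \left(D - 3\right) \left(D + D\right) = \left(-3 + D\right) 2 D = 2 D \left(-3 + D\right)$)
$q{\left(F,v \right)} = 20$ ($q{\left(F,v \right)} = \left(2 \left(-7 + 5\right) \left(-3 + \left(-7 + 5\right)\right) + v\right) - v = \left(2 \left(-2\right) \left(-3 - 2\right) + v\right) - v = \left(2 \left(-2\right) \left(-5\right) + v\right) - v = \left(20 + v\right) - v = 20$)
$358 + q{\left(20,-21 \right)} 221 = 358 + 20 \cdot 221 = 358 + 4420 = 4778$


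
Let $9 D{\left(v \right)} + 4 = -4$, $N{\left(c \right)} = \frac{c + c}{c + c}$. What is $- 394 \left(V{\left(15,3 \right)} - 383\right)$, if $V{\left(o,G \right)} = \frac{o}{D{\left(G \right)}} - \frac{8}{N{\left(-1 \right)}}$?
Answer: $\frac{642811}{4} \approx 1.607 \cdot 10^{5}$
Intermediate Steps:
$N{\left(c \right)} = 1$ ($N{\left(c \right)} = \frac{2 c}{2 c} = 2 c \frac{1}{2 c} = 1$)
$D{\left(v \right)} = - \frac{8}{9}$ ($D{\left(v \right)} = - \frac{4}{9} + \frac{1}{9} \left(-4\right) = - \frac{4}{9} - \frac{4}{9} = - \frac{8}{9}$)
$V{\left(o,G \right)} = -8 - \frac{9 o}{8}$ ($V{\left(o,G \right)} = \frac{o}{- \frac{8}{9}} - \frac{8}{1} = o \left(- \frac{9}{8}\right) - 8 = - \frac{9 o}{8} - 8 = -8 - \frac{9 o}{8}$)
$- 394 \left(V{\left(15,3 \right)} - 383\right) = - 394 \left(\left(-8 - \frac{135}{8}\right) - 383\right) = - 394 \left(- \frac{199}{8} - 383\right) = \left(-394\right) \left(- \frac{3263}{8}\right) = \frac{642811}{4}$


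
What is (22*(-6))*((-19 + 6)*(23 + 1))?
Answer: 41184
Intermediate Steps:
(22*(-6))*((-19 + 6)*(23 + 1)) = -(-1716)*24 = -132*(-312) = 41184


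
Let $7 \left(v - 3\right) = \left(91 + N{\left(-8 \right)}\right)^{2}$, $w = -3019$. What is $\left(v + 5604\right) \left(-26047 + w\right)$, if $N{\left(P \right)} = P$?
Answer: $- \frac{1341047108}{7} \approx -1.9158 \cdot 10^{8}$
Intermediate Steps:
$v = \frac{6910}{7}$ ($v = 3 + \frac{\left(91 - 8\right)^{2}}{7} = 3 + \frac{83^{2}}{7} = 3 + \frac{1}{7} \cdot 6889 = 3 + \frac{6889}{7} = \frac{6910}{7} \approx 987.14$)
$\left(v + 5604\right) \left(-26047 + w\right) = \left(\frac{6910}{7} + 5604\right) \left(-26047 - 3019\right) = \frac{46138}{7} \left(-29066\right) = - \frac{1341047108}{7}$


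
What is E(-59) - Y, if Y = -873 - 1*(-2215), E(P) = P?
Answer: -1401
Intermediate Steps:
Y = 1342 (Y = -873 + 2215 = 1342)
E(-59) - Y = -59 - 1*1342 = -59 - 1342 = -1401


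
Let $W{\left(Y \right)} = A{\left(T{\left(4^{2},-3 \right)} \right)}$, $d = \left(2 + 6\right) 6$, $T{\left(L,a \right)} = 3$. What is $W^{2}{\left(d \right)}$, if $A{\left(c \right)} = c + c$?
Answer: $36$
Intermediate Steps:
$A{\left(c \right)} = 2 c$
$d = 48$ ($d = 8 \cdot 6 = 48$)
$W{\left(Y \right)} = 6$ ($W{\left(Y \right)} = 2 \cdot 3 = 6$)
$W^{2}{\left(d \right)} = 6^{2} = 36$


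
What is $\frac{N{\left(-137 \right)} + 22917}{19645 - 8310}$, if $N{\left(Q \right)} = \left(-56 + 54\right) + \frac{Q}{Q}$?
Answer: $\frac{22916}{11335} \approx 2.0217$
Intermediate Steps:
$N{\left(Q \right)} = -1$ ($N{\left(Q \right)} = -2 + 1 = -1$)
$\frac{N{\left(-137 \right)} + 22917}{19645 - 8310} = \frac{-1 + 22917}{19645 - 8310} = \frac{22916}{11335}$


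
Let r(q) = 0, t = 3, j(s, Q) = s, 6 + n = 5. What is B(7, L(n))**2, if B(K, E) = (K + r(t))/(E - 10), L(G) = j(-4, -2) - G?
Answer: 49/169 ≈ 0.28994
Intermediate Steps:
n = -1 (n = -6 + 5 = -1)
L(G) = -4 - G
B(K, E) = K/(-10 + E) (B(K, E) = (K + 0)/(E - 10) = K/(-10 + E))
B(7, L(n))**2 = (7/(-10 + (-4 - 1*(-1))))**2 = (7/(-10 + (-4 + 1)))**2 = (7/(-10 - 3))**2 = (7/(-13))**2 = (7*(-1/13))**2 = (-7/13)**2 = 49/169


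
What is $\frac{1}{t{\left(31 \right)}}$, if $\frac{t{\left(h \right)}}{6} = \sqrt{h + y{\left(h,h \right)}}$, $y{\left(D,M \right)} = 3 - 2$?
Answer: $\frac{\sqrt{2}}{48} \approx 0.029463$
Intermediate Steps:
$y{\left(D,M \right)} = 1$ ($y{\left(D,M \right)} = 3 - 2 = 1$)
$t{\left(h \right)} = 6 \sqrt{1 + h}$ ($t{\left(h \right)} = 6 \sqrt{h + 1} = 6 \sqrt{1 + h}$)
$\frac{1}{t{\left(31 \right)}} = \frac{1}{6 \sqrt{1 + 31}} = \frac{1}{6 \sqrt{32}} = \frac{1}{6 \cdot 4 \sqrt{2}} = \frac{1}{24 \sqrt{2}} = \frac{\sqrt{2}}{48}$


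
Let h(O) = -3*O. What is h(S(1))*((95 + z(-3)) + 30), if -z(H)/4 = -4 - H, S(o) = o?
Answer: -387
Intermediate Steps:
z(H) = 16 + 4*H (z(H) = -4*(-4 - H) = 16 + 4*H)
h(S(1))*((95 + z(-3)) + 30) = (-3*1)*((95 + (16 + 4*(-3))) + 30) = -3*((95 + (16 - 12)) + 30) = -3*((95 + 4) + 30) = -3*(99 + 30) = -3*129 = -387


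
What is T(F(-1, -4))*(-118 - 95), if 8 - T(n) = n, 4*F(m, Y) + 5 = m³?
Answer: -4047/2 ≈ -2023.5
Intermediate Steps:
F(m, Y) = -5/4 + m³/4
T(n) = 8 - n
T(F(-1, -4))*(-118 - 95) = (8 - (-5/4 + (¼)*(-1)³))*(-118 - 95) = (8 - (-5/4 + (¼)*(-1)))*(-213) = (8 - (-5/4 - ¼))*(-213) = (8 - 1*(-3/2))*(-213) = (8 + 3/2)*(-213) = (19/2)*(-213) = -4047/2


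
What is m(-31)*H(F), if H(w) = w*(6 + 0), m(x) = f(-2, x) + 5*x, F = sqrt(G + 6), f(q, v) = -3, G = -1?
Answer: -948*sqrt(5) ≈ -2119.8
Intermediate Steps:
F = sqrt(5) (F = sqrt(-1 + 6) = sqrt(5) ≈ 2.2361)
m(x) = -3 + 5*x
H(w) = 6*w (H(w) = w*6 = 6*w)
m(-31)*H(F) = (-3 + 5*(-31))*(6*sqrt(5)) = (-3 - 155)*(6*sqrt(5)) = -948*sqrt(5)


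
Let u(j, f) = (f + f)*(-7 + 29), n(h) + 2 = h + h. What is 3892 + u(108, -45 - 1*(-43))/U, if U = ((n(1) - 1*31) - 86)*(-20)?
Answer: 2276798/585 ≈ 3892.0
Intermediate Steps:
n(h) = -2 + 2*h (n(h) = -2 + (h + h) = -2 + 2*h)
U = 2340 (U = (((-2 + 2*1) - 1*31) - 86)*(-20) = (((-2 + 2) - 31) - 86)*(-20) = ((0 - 31) - 86)*(-20) = (-31 - 86)*(-20) = -117*(-20) = 2340)
u(j, f) = 44*f (u(j, f) = (2*f)*22 = 44*f)
3892 + u(108, -45 - 1*(-43))/U = 3892 + (44*(-45 - 1*(-43)))/2340 = 3892 + (44*(-45 + 43))*(1/2340) = 3892 + (44*(-2))*(1/2340) = 3892 - 88*1/2340 = 3892 - 22/585 = 2276798/585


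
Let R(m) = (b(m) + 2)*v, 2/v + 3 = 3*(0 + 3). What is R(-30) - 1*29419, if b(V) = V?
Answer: -88285/3 ≈ -29428.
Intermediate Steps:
v = 1/3 (v = 2/(-3 + 3*(0 + 3)) = 2/(-3 + 3*3) = 2/(-3 + 9) = 2/6 = 2*(1/6) = 1/3 ≈ 0.33333)
R(m) = 2/3 + m/3 (R(m) = (m + 2)*(1/3) = (2 + m)*(1/3) = 2/3 + m/3)
R(-30) - 1*29419 = (2/3 + (1/3)*(-30)) - 1*29419 = (2/3 - 10) - 29419 = -28/3 - 29419 = -88285/3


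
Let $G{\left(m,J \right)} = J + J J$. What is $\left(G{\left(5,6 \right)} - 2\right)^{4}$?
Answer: $2560000$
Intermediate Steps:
$G{\left(m,J \right)} = J + J^{2}$
$\left(G{\left(5,6 \right)} - 2\right)^{4} = \left(6 \left(1 + 6\right) - 2\right)^{4} = \left(6 \cdot 7 - 2\right)^{4} = \left(42 - 2\right)^{4} = 40^{4} = 2560000$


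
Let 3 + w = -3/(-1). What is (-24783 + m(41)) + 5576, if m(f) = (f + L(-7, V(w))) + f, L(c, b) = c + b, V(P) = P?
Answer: -19132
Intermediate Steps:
w = 0 (w = -3 - 3/(-1) = -3 - 3*(-1) = -3 + 3 = 0)
L(c, b) = b + c
m(f) = -7 + 2*f (m(f) = (f + (0 - 7)) + f = (f - 7) + f = (-7 + f) + f = -7 + 2*f)
(-24783 + m(41)) + 5576 = (-24783 + (-7 + 2*41)) + 5576 = (-24783 + (-7 + 82)) + 5576 = (-24783 + 75) + 5576 = -24708 + 5576 = -19132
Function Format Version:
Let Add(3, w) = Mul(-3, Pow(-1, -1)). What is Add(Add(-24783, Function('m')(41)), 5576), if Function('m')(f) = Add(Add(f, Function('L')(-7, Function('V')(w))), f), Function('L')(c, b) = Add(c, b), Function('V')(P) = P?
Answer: -19132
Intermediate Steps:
w = 0 (w = Add(-3, Mul(-3, Pow(-1, -1))) = Add(-3, Mul(-3, -1)) = Add(-3, 3) = 0)
Function('L')(c, b) = Add(b, c)
Function('m')(f) = Add(-7, Mul(2, f)) (Function('m')(f) = Add(Add(f, Add(0, -7)), f) = Add(Add(f, -7), f) = Add(Add(-7, f), f) = Add(-7, Mul(2, f)))
Add(Add(-24783, Function('m')(41)), 5576) = Add(Add(-24783, Add(-7, Mul(2, 41))), 5576) = Add(Add(-24783, Add(-7, 82)), 5576) = Add(Add(-24783, 75), 5576) = Add(-24708, 5576) = -19132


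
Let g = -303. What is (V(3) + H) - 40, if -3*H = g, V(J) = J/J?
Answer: 62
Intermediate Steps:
V(J) = 1
H = 101 (H = -⅓*(-303) = 101)
(V(3) + H) - 40 = (1 + 101) - 40 = 102 - 40 = 62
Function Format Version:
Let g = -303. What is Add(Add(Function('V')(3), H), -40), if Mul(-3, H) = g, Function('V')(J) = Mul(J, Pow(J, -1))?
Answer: 62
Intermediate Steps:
Function('V')(J) = 1
H = 101 (H = Mul(Rational(-1, 3), -303) = 101)
Add(Add(Function('V')(3), H), -40) = Add(Add(1, 101), -40) = Add(102, -40) = 62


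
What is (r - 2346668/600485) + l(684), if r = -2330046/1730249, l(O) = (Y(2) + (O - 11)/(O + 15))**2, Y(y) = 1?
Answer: -711730768995610082/507650854664349765 ≈ -1.4020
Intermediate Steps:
l(O) = (1 + (-11 + O)/(15 + O))**2 (l(O) = (1 + (O - 11)/(O + 15))**2 = (1 + (-11 + O)/(15 + O))**2)
r = -2330046/1730249 (r = -2330046*1/1730249 = -2330046/1730249 ≈ -1.3467)
(r - 2346668/600485) + l(684) = (-2330046/1730249 - 2346668/600485) + 4*(2 + 684)**2/(15 + 684)**2 = (-2330046/1730249 - 2346668*1/600485) + 4*686**2/699**2 = (-2330046/1730249 - 2346668/600485) + 4*470596*(1/488601) = -5459477632642/1038988570765 + 1882384/488601 = -711730768995610082/507650854664349765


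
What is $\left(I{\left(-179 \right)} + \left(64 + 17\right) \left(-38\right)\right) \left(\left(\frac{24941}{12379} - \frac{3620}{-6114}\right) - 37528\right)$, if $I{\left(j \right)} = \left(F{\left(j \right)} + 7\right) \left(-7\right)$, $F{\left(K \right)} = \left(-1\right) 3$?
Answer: $\frac{4410701871075242}{37842603} \approx 1.1655 \cdot 10^{8}$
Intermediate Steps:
$F{\left(K \right)} = -3$
$I{\left(j \right)} = -28$ ($I{\left(j \right)} = \left(-3 + 7\right) \left(-7\right) = 4 \left(-7\right) = -28$)
$\left(I{\left(-179 \right)} + \left(64 + 17\right) \left(-38\right)\right) \left(\left(\frac{24941}{12379} - \frac{3620}{-6114}\right) - 37528\right) = \left(-28 + \left(64 + 17\right) \left(-38\right)\right) \left(\left(\frac{24941}{12379} - \frac{3620}{-6114}\right) - 37528\right) = \left(-28 + 81 \left(-38\right)\right) \left(\left(24941 \cdot \frac{1}{12379} - - \frac{1810}{3057}\right) - 37528\right) = \left(-28 - 3078\right) \left(\left(\frac{24941}{12379} + \frac{1810}{3057}\right) - 37528\right) = - 3106 \left(\frac{98650627}{37842603} - 37528\right) = \left(-3106\right) \left(- \frac{1420058554757}{37842603}\right) = \frac{4410701871075242}{37842603}$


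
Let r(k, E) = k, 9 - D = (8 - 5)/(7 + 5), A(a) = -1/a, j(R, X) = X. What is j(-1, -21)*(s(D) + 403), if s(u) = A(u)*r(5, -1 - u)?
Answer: -8451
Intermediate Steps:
D = 35/4 (D = 9 - (8 - 5)/(7 + 5) = 9 - 3/12 = 9 - 1*¼ = 9 - ¼ = 35/4 ≈ 8.7500)
s(u) = -5/u (s(u) = -1/u*5 = -5/u)
j(-1, -21)*(s(D) + 403) = -21*(-5/35/4 + 403) = -21*(-5*4/35 + 403) = -21*(-4/7 + 403) = -21*2817/7 = -8451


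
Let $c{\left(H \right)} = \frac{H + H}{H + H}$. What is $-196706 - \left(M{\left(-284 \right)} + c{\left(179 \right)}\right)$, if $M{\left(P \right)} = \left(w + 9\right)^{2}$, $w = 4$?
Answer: $-196876$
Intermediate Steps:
$M{\left(P \right)} = 169$ ($M{\left(P \right)} = \left(4 + 9\right)^{2} = 13^{2} = 169$)
$c{\left(H \right)} = 1$ ($c{\left(H \right)} = \frac{2 H}{2 H} = 2 H \frac{1}{2 H} = 1$)
$-196706 - \left(M{\left(-284 \right)} + c{\left(179 \right)}\right) = -196706 - \left(169 + 1\right) = -196706 - 170 = -196876$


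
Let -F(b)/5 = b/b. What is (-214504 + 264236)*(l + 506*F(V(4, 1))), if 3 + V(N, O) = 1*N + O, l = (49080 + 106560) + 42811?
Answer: 9743543172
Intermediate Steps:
l = 198451 (l = 155640 + 42811 = 198451)
V(N, O) = -3 + N + O (V(N, O) = -3 + (1*N + O) = -3 + (N + O) = -3 + N + O)
F(b) = -5 (F(b) = -5*b/b = -5*1 = -5)
(-214504 + 264236)*(l + 506*F(V(4, 1))) = (-214504 + 264236)*(198451 + 506*(-5)) = 49732*(198451 - 2530) = 49732*195921 = 9743543172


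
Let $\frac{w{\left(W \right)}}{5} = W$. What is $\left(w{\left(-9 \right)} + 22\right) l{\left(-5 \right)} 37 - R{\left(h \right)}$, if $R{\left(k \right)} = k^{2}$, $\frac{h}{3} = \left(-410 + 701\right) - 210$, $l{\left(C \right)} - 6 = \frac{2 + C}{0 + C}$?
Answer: $- \frac{323328}{5} \approx -64666.0$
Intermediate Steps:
$w{\left(W \right)} = 5 W$
$l{\left(C \right)} = 6 + \frac{2 + C}{C}$ ($l{\left(C \right)} = 6 + \frac{2 + C}{0 + C} = 6 + \frac{2 + C}{C}$)
$h = 243$ ($h = 3 \left(\left(-410 + 701\right) - 210\right) = 3 \left(291 - 210\right) = 3 \cdot 81 = 243$)
$\left(w{\left(-9 \right)} + 22\right) l{\left(-5 \right)} 37 - R{\left(h \right)} = \left(5 \left(-9\right) + 22\right) \left(7 + \frac{2}{-5}\right) 37 - 243^{2} = \left(-45 + 22\right) \left(7 + 2 \left(- \frac{1}{5}\right)\right) 37 - 59049 = - 23 \left(7 - \frac{2}{5}\right) 37 - 59049 = \left(-23\right) \frac{33}{5} \cdot 37 - 59049 = \left(- \frac{759}{5}\right) 37 - 59049 = - \frac{28083}{5} - 59049 = - \frac{323328}{5}$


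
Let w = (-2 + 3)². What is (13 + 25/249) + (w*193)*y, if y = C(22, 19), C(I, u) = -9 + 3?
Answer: -285080/249 ≈ -1144.9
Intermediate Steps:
C(I, u) = -6
y = -6
w = 1 (w = 1² = 1)
(13 + 25/249) + (w*193)*y = (13 + 25/249) + (1*193)*(-6) = (13 + 25*(1/249)) + 193*(-6) = (13 + 25/249) - 1158 = 3262/249 - 1158 = -285080/249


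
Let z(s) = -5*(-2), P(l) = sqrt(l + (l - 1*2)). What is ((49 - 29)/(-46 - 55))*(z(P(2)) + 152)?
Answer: -3240/101 ≈ -32.079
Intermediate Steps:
P(l) = sqrt(-2 + 2*l) (P(l) = sqrt(l + (l - 2)) = sqrt(l + (-2 + l)) = sqrt(-2 + 2*l))
z(s) = 10
((49 - 29)/(-46 - 55))*(z(P(2)) + 152) = ((49 - 29)/(-46 - 55))*(10 + 152) = (20/(-101))*162 = (20*(-1/101))*162 = -20/101*162 = -3240/101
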